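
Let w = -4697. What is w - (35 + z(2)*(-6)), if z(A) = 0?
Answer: -4732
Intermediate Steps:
w - (35 + z(2)*(-6)) = -4697 - (35 + 0*(-6)) = -4697 - (35 + 0) = -4697 - 1*35 = -4697 - 35 = -4732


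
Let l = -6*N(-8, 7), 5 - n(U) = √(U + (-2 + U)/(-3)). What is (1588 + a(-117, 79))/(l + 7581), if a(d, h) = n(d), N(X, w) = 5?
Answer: 177/839 - 2*I*√174/22653 ≈ 0.21097 - 0.0011646*I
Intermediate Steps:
n(U) = 5 - √(⅔ + 2*U/3) (n(U) = 5 - √(U + (-2 + U)/(-3)) = 5 - √(U - (-2 + U)/3) = 5 - √(U + (⅔ - U/3)) = 5 - √(⅔ + 2*U/3))
a(d, h) = 5 - √(6 + 6*d)/3
l = -30 (l = -6*5 = -30)
(1588 + a(-117, 79))/(l + 7581) = (1588 + (5 - √(6 + 6*(-117))/3))/(-30 + 7581) = (1588 + (5 - √(6 - 702)/3))/7551 = (1588 + (5 - 2*I*√174/3))*(1/7551) = (1593 - 2*I*√174/3)*(1/7551) = 177/839 - 2*I*√174/22653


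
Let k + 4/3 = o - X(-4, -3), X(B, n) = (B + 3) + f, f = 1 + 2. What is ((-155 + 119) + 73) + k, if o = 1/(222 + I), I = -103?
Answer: 12022/357 ≈ 33.675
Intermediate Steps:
f = 3
o = 1/119 (o = 1/(222 - 103) = 1/119 ≈ 0.0084034)
X(B, n) = 6 + B (X(B, n) = (B + 3) + 3 = (3 + B) + 3 = 6 + B)
k = -1187/357 (k = -4/3 + (1/119 - (6 - 4)) = -4/3 + (1/119 - 1*2) = -4/3 + (1/119 - 2) = -4/3 - 237/119 = -1187/357 ≈ -3.3249)
((-155 + 119) + 73) + k = ((-155 + 119) + 73) - 1187/357 = (-36 + 73) - 1187/357 = 37 - 1187/357 = 12022/357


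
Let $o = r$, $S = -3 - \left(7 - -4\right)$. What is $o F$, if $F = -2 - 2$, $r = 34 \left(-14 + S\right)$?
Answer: $3808$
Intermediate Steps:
$S = -14$ ($S = -3 - \left(7 + 4\right) = -3 - 11 = -14$)
$r = -952$ ($r = 34 \left(-14 - 14\right) = 34 \left(-28\right) = -952$)
$o = -952$
$F = -4$
$o F = \left(-952\right) \left(-4\right) = 3808$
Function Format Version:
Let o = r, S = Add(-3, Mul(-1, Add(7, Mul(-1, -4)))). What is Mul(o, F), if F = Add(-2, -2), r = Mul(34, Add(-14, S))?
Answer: 3808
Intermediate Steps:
S = -14 (S = Add(-3, Mul(-1, Add(7, 4))) = Add(-3, Mul(-1, 11)) = Add(-3, -11) = -14)
r = -952 (r = Mul(34, Add(-14, -14)) = Mul(34, -28) = -952)
o = -952
F = -4
Mul(o, F) = Mul(-952, -4) = 3808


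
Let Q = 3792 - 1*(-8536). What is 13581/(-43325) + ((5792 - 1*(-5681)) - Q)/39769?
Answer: -577145664/1722991925 ≈ -0.33497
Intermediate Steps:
Q = 12328 (Q = 3792 + 8536 = 12328)
13581/(-43325) + ((5792 - 1*(-5681)) - Q)/39769 = 13581/(-43325) + ((5792 - 1*(-5681)) - 1*12328)/39769 = 13581*(-1/43325) + ((5792 + 5681) - 12328)*(1/39769) = -13581/43325 + (11473 - 12328)*(1/39769) = -13581/43325 - 855*1/39769 = -13581/43325 - 855/39769 = -577145664/1722991925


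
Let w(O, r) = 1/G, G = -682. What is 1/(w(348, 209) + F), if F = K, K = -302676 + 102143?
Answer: -682/136763507 ≈ -4.9867e-6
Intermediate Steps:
w(O, r) = -1/682 (w(O, r) = 1/(-682) = -1/682)
K = -200533
F = -200533
1/(w(348, 209) + F) = 1/(-1/682 - 200533) = 1/(-136763507/682) = -682/136763507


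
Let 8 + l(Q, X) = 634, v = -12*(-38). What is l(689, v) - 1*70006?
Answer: -69380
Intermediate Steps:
v = 456
l(Q, X) = 626 (l(Q, X) = -8 + 634 = 626)
l(689, v) - 1*70006 = 626 - 1*70006 = 626 - 70006 = -69380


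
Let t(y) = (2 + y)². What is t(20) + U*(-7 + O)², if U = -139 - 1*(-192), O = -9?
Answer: 14052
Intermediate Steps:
U = 53 (U = -139 + 192 = 53)
t(20) + U*(-7 + O)² = (2 + 20)² + 53*(-7 - 9)² = 22² + 53*(-16)² = 484 + 53*256 = 484 + 13568 = 14052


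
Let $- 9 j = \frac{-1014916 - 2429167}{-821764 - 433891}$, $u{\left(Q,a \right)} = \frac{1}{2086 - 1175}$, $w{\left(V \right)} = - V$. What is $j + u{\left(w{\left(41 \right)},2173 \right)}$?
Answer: $- \frac{3126258718}{10295115345} \approx -0.30366$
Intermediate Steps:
$u{\left(Q,a \right)} = \frac{1}{911}$
$j = - \frac{3444083}{11300895}$ ($j = - \frac{\left(-1014916 - 2429167\right) \frac{1}{-821764 - 433891}}{9} = - \frac{\left(-3444083\right) \frac{1}{-1255655}}{9} = - \frac{\left(-3444083\right) \left(- \frac{1}{1255655}\right)}{9} = \left(- \frac{1}{9}\right) \frac{3444083}{1255655} = - \frac{3444083}{11300895} \approx -0.30476$)
$j + u{\left(w{\left(41 \right)},2173 \right)} = - \frac{3444083}{11300895} + \frac{1}{911} = - \frac{3126258718}{10295115345}$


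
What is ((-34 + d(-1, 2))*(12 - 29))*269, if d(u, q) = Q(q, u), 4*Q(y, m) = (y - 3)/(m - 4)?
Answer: 3105067/20 ≈ 1.5525e+5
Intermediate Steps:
Q(y, m) = (-3 + y)/(4*(-4 + m)) (Q(y, m) = ((y - 3)/(m - 4))/4 = ((-3 + y)/(-4 + m))/4 = (-3 + y)/(4*(-4 + m)))
d(u, q) = (-3 + q)/(4*(-4 + u))
((-34 + d(-1, 2))*(12 - 29))*269 = ((-34 + (-3 + 2)/(4*(-4 - 1)))*(12 - 29))*269 = ((-34 + (1/4)*(-1)/(-5))*(-17))*269 = ((-34 + (1/4)*(-1/5)*(-1))*(-17))*269 = ((-34 + 1/20)*(-17))*269 = -679/20*(-17)*269 = (11543/20)*269 = 3105067/20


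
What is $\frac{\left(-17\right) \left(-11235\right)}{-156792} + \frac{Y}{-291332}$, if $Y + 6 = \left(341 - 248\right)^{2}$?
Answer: $- \frac{4749842383}{3806543912} \approx -1.2478$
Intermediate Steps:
$Y = 8643$ ($Y = -6 + \left(341 - 248\right)^{2} = -6 + 93^{2} = -6 + 8649 = 8643$)
$\frac{\left(-17\right) \left(-11235\right)}{-156792} + \frac{Y}{-291332} = \frac{\left(-17\right) \left(-11235\right)}{-156792} + \frac{8643}{-291332} = 190995 \left(- \frac{1}{156792}\right) + 8643 \left(- \frac{1}{291332}\right) = - \frac{63665}{52264} - \frac{8643}{291332} = - \frac{4749842383}{3806543912}$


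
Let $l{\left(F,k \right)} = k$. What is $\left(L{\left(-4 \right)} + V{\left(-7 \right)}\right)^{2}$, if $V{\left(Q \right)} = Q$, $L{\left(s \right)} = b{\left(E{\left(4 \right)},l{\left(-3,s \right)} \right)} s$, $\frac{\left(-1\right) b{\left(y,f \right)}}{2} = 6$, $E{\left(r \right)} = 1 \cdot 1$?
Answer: $1681$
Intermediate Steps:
$E{\left(r \right)} = 1$
$b{\left(y,f \right)} = -12$ ($b{\left(y,f \right)} = \left(-2\right) 6 = -12$)
$L{\left(s \right)} = - 12 s$
$\left(L{\left(-4 \right)} + V{\left(-7 \right)}\right)^{2} = \left(\left(-12\right) \left(-4\right) - 7\right)^{2} = \left(48 - 7\right)^{2} = 41^{2} = 1681$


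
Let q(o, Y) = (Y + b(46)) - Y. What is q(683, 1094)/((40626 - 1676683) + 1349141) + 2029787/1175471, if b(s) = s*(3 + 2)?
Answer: 291054004281/168630718718 ≈ 1.7260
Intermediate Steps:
b(s) = 5*s (b(s) = s*5 = 5*s)
q(o, Y) = 230 (q(o, Y) = (Y + 5*46) - Y = (Y + 230) - Y = (230 + Y) - Y = 230)
q(683, 1094)/((40626 - 1676683) + 1349141) + 2029787/1175471 = 230/((40626 - 1676683) + 1349141) + 2029787/1175471 = 230/(-1636057 + 1349141) + 2029787*(1/1175471) = 230/(-286916) + 2029787/1175471 = 230*(-1/286916) + 2029787/1175471 = -115/143458 + 2029787/1175471 = 291054004281/168630718718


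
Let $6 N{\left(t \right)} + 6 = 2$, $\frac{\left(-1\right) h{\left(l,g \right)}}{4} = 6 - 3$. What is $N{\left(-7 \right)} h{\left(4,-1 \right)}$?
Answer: $8$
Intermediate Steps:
$h{\left(l,g \right)} = -12$ ($h{\left(l,g \right)} = - 4 \left(6 - 3\right) = \left(-4\right) 3 = -12$)
$N{\left(t \right)} = - \frac{2}{3}$ ($N{\left(t \right)} = -1 + \frac{1}{6} \cdot 2 = -1 + \frac{1}{3} = - \frac{2}{3}$)
$N{\left(-7 \right)} h{\left(4,-1 \right)} = \left(- \frac{2}{3}\right) \left(-12\right) = 8$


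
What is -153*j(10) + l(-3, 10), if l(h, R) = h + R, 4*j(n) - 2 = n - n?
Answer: -139/2 ≈ -69.500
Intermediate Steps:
j(n) = ½ (j(n) = ½ + (n - n)/4 = ½ + (¼)*0 = ½ + 0 = ½)
l(h, R) = R + h
-153*j(10) + l(-3, 10) = -153*½ + (10 - 3) = -153/2 + 7 = -139/2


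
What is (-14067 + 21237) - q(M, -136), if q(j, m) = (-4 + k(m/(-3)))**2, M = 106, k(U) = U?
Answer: 49154/9 ≈ 5461.6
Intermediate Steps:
q(j, m) = (-4 - m/3)**2 (q(j, m) = (-4 + m/(-3))**2 = (-4 + m*(-1/3))**2 = (-4 - m/3)**2)
(-14067 + 21237) - q(M, -136) = (-14067 + 21237) - (12 - 136)**2/9 = 7170 - (-124)**2/9 = 7170 - 15376/9 = 49154/9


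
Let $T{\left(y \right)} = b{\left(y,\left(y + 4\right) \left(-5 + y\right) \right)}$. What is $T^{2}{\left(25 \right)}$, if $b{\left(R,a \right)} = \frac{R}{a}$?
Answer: $\frac{25}{13456} \approx 0.0018579$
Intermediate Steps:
$T{\left(y \right)} = \frac{y}{\left(-5 + y\right) \left(4 + y\right)}$ ($T{\left(y \right)} = \frac{y}{\left(y + 4\right) \left(-5 + y\right)} = \frac{y}{\left(4 + y\right) \left(-5 + y\right)} = \frac{y}{\left(-5 + y\right) \left(4 + y\right)}$)
$T^{2}{\left(25 \right)} = \left(\frac{25}{-20 + 25^{2} - 25}\right)^{2} = \left(\frac{25}{-20 + 625 - 25}\right)^{2} = \left(\frac{25}{580}\right)^{2} = \left(25 \cdot \frac{1}{580}\right)^{2} = \left(\frac{5}{116}\right)^{2} = \frac{25}{13456}$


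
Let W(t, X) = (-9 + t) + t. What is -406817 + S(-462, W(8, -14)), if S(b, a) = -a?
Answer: -406824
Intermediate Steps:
W(t, X) = -9 + 2*t
-406817 + S(-462, W(8, -14)) = -406817 - (-9 + 2*8) = -406817 - (-9 + 16) = -406817 - 1*7 = -406817 - 7 = -406824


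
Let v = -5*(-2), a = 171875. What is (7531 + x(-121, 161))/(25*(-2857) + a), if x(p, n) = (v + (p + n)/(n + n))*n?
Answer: 9161/100450 ≈ 0.091200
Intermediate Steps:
v = 10
x(p, n) = n*(10 + (n + p)/(2*n)) (x(p, n) = (10 + (p + n)/(n + n))*n = (10 + (n + p)/((2*n)))*n = (10 + (n + p)*(1/(2*n)))*n = (10 + (n + p)/(2*n))*n = n*(10 + (n + p)/(2*n)))
(7531 + x(-121, 161))/(25*(-2857) + a) = (7531 + ((1/2)*(-121) + (21/2)*161))/(25*(-2857) + 171875) = (7531 + (-121/2 + 3381/2))/(-71425 + 171875) = (7531 + 1630)/100450 = 9161*(1/100450) = 9161/100450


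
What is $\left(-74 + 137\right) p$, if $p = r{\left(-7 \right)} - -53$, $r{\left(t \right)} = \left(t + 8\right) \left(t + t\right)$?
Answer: $2457$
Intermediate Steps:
$r{\left(t \right)} = 2 t \left(8 + t\right)$ ($r{\left(t \right)} = \left(8 + t\right) 2 t = 2 t \left(8 + t\right)$)
$p = 39$ ($p = 2 \left(-7\right) \left(8 - 7\right) - -53 = 2 \left(-7\right) 1 + 53 = -14 + 53 = 39$)
$\left(-74 + 137\right) p = \left(-74 + 137\right) 39 = 63 \cdot 39 = 2457$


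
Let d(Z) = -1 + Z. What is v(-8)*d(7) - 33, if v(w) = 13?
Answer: 45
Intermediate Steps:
v(-8)*d(7) - 33 = 13*(-1 + 7) - 33 = 13*6 - 33 = 78 - 33 = 45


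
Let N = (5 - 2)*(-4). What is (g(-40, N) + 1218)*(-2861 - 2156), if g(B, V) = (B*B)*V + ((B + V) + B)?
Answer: 90677258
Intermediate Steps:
N = -12 (N = 3*(-4) = -12)
g(B, V) = V + 2*B + V*B**2 (g(B, V) = B**2*V + (V + 2*B) = V*B**2 + (V + 2*B) = V + 2*B + V*B**2)
(g(-40, N) + 1218)*(-2861 - 2156) = ((-12 + 2*(-40) - 12*(-40)**2) + 1218)*(-2861 - 2156) = ((-12 - 80 - 12*1600) + 1218)*(-5017) = ((-12 - 80 - 19200) + 1218)*(-5017) = (-19292 + 1218)*(-5017) = -18074*(-5017) = 90677258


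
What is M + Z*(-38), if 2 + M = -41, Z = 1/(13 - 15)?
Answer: -24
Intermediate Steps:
Z = -½ (Z = 1/(-2) = -½ ≈ -0.50000)
M = -43 (M = -2 - 41 = -43)
M + Z*(-38) = -43 - ½*(-38) = -43 + 19 = -24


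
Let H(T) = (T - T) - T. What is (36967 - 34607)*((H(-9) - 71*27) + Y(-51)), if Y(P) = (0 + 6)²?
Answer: -4417920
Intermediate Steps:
Y(P) = 36 (Y(P) = 6² = 36)
H(T) = -T (H(T) = 0 - T = -T)
(36967 - 34607)*((H(-9) - 71*27) + Y(-51)) = (36967 - 34607)*((-1*(-9) - 71*27) + 36) = 2360*((9 - 1917) + 36) = 2360*(-1908 + 36) = 2360*(-1872) = -4417920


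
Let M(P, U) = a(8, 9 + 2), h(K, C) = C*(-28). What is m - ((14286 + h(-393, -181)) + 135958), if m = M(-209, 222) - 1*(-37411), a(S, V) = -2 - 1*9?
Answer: -117912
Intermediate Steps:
h(K, C) = -28*C
a(S, V) = -11 (a(S, V) = -2 - 9 = -11)
M(P, U) = -11
m = 37400 (m = -11 - 1*(-37411) = -11 + 37411 = 37400)
m - ((14286 + h(-393, -181)) + 135958) = 37400 - ((14286 - 28*(-181)) + 135958) = 37400 - ((14286 + 5068) + 135958) = 37400 - (19354 + 135958) = 37400 - 1*155312 = 37400 - 155312 = -117912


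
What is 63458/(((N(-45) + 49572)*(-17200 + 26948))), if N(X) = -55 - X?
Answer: 31729/241565188 ≈ 0.00013135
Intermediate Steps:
63458/(((N(-45) + 49572)*(-17200 + 26948))) = 63458/((((-55 - 1*(-45)) + 49572)*(-17200 + 26948))) = 63458/((((-55 + 45) + 49572)*9748)) = 63458/(((-10 + 49572)*9748)) = 63458/((49562*9748)) = 63458/483130376 = 63458*(1/483130376) = 31729/241565188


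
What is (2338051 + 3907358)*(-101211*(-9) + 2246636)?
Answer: 19720097506815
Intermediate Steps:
(2338051 + 3907358)*(-101211*(-9) + 2246636) = 6245409*(910899 + 2246636) = 6245409*3157535 = 19720097506815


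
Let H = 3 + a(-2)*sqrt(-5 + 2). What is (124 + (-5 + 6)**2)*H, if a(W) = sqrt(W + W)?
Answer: 375 - 250*sqrt(3) ≈ -58.013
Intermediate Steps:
a(W) = sqrt(2)*sqrt(W) (a(W) = sqrt(2*W) = sqrt(2)*sqrt(W))
H = 3 - 2*sqrt(3) (H = 3 + (sqrt(2)*sqrt(-2))*sqrt(-5 + 2) = 3 + (sqrt(2)*(I*sqrt(2)))*sqrt(-3) = 3 + (2*I)*(I*sqrt(3)) = 3 - 2*sqrt(3) ≈ -0.46410)
(124 + (-5 + 6)**2)*H = (124 + (-5 + 6)**2)*(3 - 2*sqrt(3)) = (124 + 1**2)*(3 - 2*sqrt(3)) = (124 + 1)*(3 - 2*sqrt(3)) = 125*(3 - 2*sqrt(3)) = 375 - 250*sqrt(3)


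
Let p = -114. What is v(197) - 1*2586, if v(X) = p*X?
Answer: -25044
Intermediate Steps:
v(X) = -114*X
v(197) - 1*2586 = -114*197 - 1*2586 = -22458 - 2586 = -25044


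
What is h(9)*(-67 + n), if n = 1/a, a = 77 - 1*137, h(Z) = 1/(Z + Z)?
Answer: -4021/1080 ≈ -3.7231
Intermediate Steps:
h(Z) = 1/(2*Z)
a = -60 (a = 77 - 137 = -60)
n = -1/60 (n = 1/(-60) = -1/60 ≈ -0.016667)
h(9)*(-67 + n) = ((½)/9)*(-67 - 1/60) = ((½)*(⅑))*(-4021/60) = (1/18)*(-4021/60) = -4021/1080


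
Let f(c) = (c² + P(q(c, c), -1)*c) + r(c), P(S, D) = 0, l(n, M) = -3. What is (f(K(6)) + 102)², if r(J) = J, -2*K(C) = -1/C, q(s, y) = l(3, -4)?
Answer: 216119401/20736 ≈ 10422.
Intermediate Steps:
q(s, y) = -3
K(C) = 1/(2*C) (K(C) = -(-1)/(2*C) = 1/(2*C))
f(c) = c + c² (f(c) = (c² + 0*c) + c = (c² + 0) + c = c² + c = c + c²)
(f(K(6)) + 102)² = (((½)/6)*(1 + (½)/6) + 102)² = (((½)*(⅙))*(1 + (½)*(⅙)) + 102)² = ((1 + 1/12)/12 + 102)² = ((1/12)*(13/12) + 102)² = (13/144 + 102)² = (14701/144)² = 216119401/20736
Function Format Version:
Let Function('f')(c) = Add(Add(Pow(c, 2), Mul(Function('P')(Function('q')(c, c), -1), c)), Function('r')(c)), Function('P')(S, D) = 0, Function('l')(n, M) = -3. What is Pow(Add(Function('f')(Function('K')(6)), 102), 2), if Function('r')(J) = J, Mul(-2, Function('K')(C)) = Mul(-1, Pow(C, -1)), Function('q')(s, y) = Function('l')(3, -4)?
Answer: Rational(216119401, 20736) ≈ 10422.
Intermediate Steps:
Function('q')(s, y) = -3
Function('K')(C) = Mul(Rational(1, 2), Pow(C, -1)) (Function('K')(C) = Mul(Rational(-1, 2), Mul(-1, Pow(C, -1))) = Mul(Rational(1, 2), Pow(C, -1)))
Function('f')(c) = Add(c, Pow(c, 2)) (Function('f')(c) = Add(Add(Pow(c, 2), Mul(0, c)), c) = Add(Add(Pow(c, 2), 0), c) = Add(Pow(c, 2), c) = Add(c, Pow(c, 2)))
Pow(Add(Function('f')(Function('K')(6)), 102), 2) = Pow(Add(Mul(Mul(Rational(1, 2), Pow(6, -1)), Add(1, Mul(Rational(1, 2), Pow(6, -1)))), 102), 2) = Pow(Add(Mul(Mul(Rational(1, 2), Rational(1, 6)), Add(1, Mul(Rational(1, 2), Rational(1, 6)))), 102), 2) = Pow(Add(Mul(Rational(1, 12), Add(1, Rational(1, 12))), 102), 2) = Pow(Add(Mul(Rational(1, 12), Rational(13, 12)), 102), 2) = Pow(Add(Rational(13, 144), 102), 2) = Pow(Rational(14701, 144), 2) = Rational(216119401, 20736)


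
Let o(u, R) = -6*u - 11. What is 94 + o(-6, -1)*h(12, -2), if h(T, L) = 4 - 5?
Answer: 69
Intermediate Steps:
h(T, L) = -1
o(u, R) = -11 - 6*u
94 + o(-6, -1)*h(12, -2) = 94 + (-11 - 6*(-6))*(-1) = 94 + (-11 + 36)*(-1) = 94 + 25*(-1) = 94 - 25 = 69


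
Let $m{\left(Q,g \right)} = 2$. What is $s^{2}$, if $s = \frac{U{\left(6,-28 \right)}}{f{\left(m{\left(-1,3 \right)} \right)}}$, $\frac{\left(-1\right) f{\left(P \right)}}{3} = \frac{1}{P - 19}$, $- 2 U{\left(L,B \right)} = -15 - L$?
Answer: $\frac{14161}{4} \approx 3540.3$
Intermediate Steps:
$U{\left(L,B \right)} = \frac{15}{2} + \frac{L}{2}$ ($U{\left(L,B \right)} = - \frac{-15 - L}{2} = \frac{15}{2} + \frac{L}{2}$)
$f{\left(P \right)} = - \frac{3}{-19 + P}$ ($f{\left(P \right)} = - \frac{3}{P - 19} = - \frac{3}{-19 + P}$)
$s = \frac{119}{2}$ ($s = \frac{\frac{15}{2} + \frac{1}{2} \cdot 6}{\left(-3\right) \frac{1}{-19 + 2}} = \frac{\frac{15}{2} + 3}{\left(-3\right) \frac{1}{-17}} = \frac{21}{2 \left(\left(-3\right) \left(- \frac{1}{17}\right)\right)} = \frac{21}{2 \cdot \frac{3}{17}} = \frac{21}{2} \cdot \frac{17}{3} = \frac{119}{2} \approx 59.5$)
$s^{2} = \left(\frac{119}{2}\right)^{2} = \frac{14161}{4}$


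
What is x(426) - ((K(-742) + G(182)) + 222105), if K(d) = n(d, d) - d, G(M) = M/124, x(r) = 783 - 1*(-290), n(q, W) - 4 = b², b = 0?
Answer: -13750327/62 ≈ -2.2178e+5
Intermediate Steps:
n(q, W) = 4 (n(q, W) = 4 + 0² = 4 + 0 = 4)
x(r) = 1073 (x(r) = 783 + 290 = 1073)
G(M) = M/124 (G(M) = M*(1/124) = M/124)
K(d) = 4 - d
x(426) - ((K(-742) + G(182)) + 222105) = 1073 - (((4 - 1*(-742)) + (1/124)*182) + 222105) = 1073 - (((4 + 742) + 91/62) + 222105) = 1073 - ((746 + 91/62) + 222105) = 1073 - (46343/62 + 222105) = 1073 - 1*13816853/62 = 1073 - 13816853/62 = -13750327/62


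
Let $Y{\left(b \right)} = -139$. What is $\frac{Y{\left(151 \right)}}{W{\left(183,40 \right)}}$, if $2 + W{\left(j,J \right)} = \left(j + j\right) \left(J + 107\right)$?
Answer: $- \frac{139}{53800} \approx -0.0025836$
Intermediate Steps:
$W{\left(j,J \right)} = -2 + 2 j \left(107 + J\right)$ ($W{\left(j,J \right)} = -2 + \left(j + j\right) \left(J + 107\right) = -2 + 2 j \left(107 + J\right)$)
$\frac{Y{\left(151 \right)}}{W{\left(183,40 \right)}} = - \frac{139}{-2 + 214 \cdot 183 + 2 \cdot 40 \cdot 183} = - \frac{139}{-2 + 39162 + 14640} = - \frac{139}{53800}$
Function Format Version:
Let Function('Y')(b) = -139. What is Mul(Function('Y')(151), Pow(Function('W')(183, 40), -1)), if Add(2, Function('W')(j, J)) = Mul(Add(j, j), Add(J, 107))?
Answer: Rational(-139, 53800) ≈ -0.0025836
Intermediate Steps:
Function('W')(j, J) = Add(-2, Mul(2, j, Add(107, J))) (Function('W')(j, J) = Add(-2, Mul(Add(j, j), Add(J, 107))) = Add(-2, Mul(Mul(2, j), Add(107, J))) = Add(-2, Mul(2, j, Add(107, J))))
Mul(Function('Y')(151), Pow(Function('W')(183, 40), -1)) = Mul(-139, Pow(Add(-2, Mul(214, 183), Mul(2, 40, 183)), -1)) = Mul(-139, Pow(Add(-2, 39162, 14640), -1)) = Mul(-139, Pow(53800, -1)) = Mul(-139, Rational(1, 53800)) = Rational(-139, 53800)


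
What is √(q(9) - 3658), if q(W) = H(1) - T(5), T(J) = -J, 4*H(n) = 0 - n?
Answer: I*√14613/2 ≈ 60.442*I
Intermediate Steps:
H(n) = -n/4 (H(n) = (0 - n)/4 = (-n)/4 = -n/4)
q(W) = 19/4 (q(W) = -¼*1 - (-1)*5 = -¼ - 1*(-5) = -¼ + 5 = 19/4)
√(q(9) - 3658) = √(19/4 - 3658) = √(-14613/4) = I*√14613/2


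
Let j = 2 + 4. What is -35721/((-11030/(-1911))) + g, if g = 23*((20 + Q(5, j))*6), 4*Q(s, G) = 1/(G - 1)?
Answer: -18871962/5515 ≈ -3421.9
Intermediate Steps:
j = 6
Q(s, G) = 1/(4*(-1 + G)) (Q(s, G) = 1/(4*(G - 1)) = 1/(4*(-1 + G)))
g = 27669/10 (g = 23*((20 + 1/(4*(-1 + 6)))*6) = 23*((20 + (1/4)/5)*6) = 23*((20 + (1/4)*(1/5))*6) = 23*((20 + 1/20)*6) = 23*((401/20)*6) = 23*(1203/10) = 27669/10 ≈ 2766.9)
-35721/((-11030/(-1911))) + g = -35721/((-11030/(-1911))) + 27669/10 = -35721/((-11030*(-1/1911))) + 27669/10 = -35721/11030/1911 + 27669/10 = -35721*1911/11030 + 27669/10 = -68262831/11030 + 27669/10 = -18871962/5515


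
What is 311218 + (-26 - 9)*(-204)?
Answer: 318358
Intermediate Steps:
311218 + (-26 - 9)*(-204) = 311218 - 35*(-204) = 311218 + 7140 = 318358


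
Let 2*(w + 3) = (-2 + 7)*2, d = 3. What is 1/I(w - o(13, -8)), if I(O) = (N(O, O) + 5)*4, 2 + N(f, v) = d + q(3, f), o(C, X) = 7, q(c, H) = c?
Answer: 1/36 ≈ 0.027778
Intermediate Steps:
N(f, v) = 4 (N(f, v) = -2 + (3 + 3) = -2 + 6 = 4)
w = 2 (w = -3 + ((-2 + 7)*2)/2 = -3 + (5*2)/2 = -3 + (½)*10 = -3 + 5 = 2)
I(O) = 36 (I(O) = (4 + 5)*4 = 9*4 = 36)
1/I(w - o(13, -8)) = 1/36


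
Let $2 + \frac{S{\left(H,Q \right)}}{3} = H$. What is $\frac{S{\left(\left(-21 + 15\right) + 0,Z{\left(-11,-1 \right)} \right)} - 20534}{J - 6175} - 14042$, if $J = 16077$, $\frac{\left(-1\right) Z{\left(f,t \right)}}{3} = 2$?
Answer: $- \frac{69532221}{4951} \approx -14044.0$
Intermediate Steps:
$Z{\left(f,t \right)} = -6$ ($Z{\left(f,t \right)} = \left(-3\right) 2 = -6$)
$S{\left(H,Q \right)} = -6 + 3 H$
$\frac{S{\left(\left(-21 + 15\right) + 0,Z{\left(-11,-1 \right)} \right)} - 20534}{J - 6175} - 14042 = \frac{\left(-6 + 3 \left(\left(-21 + 15\right) + 0\right)\right) - 20534}{16077 - 6175} - 14042 = \frac{\left(-6 + 3 \left(-6 + 0\right)\right) - 20534}{9902} - 14042 = \left(\left(-6 + 3 \left(-6\right)\right) - 20534\right) \frac{1}{9902} - 14042 = \left(\left(-6 - 18\right) - 20534\right) \frac{1}{9902} - 14042 = \left(-24 - 20534\right) \frac{1}{9902} - 14042 = \left(-20558\right) \frac{1}{9902} - 14042 = - \frac{10279}{4951} - 14042 = - \frac{69532221}{4951}$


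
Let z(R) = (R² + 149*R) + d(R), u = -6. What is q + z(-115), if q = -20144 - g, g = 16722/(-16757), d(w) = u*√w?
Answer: -403056156/16757 - 6*I*√115 ≈ -24053.0 - 64.343*I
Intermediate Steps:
d(w) = -6*√w
z(R) = R² - 6*√R + 149*R (z(R) = (R² + 149*R) - 6*√R = R² - 6*√R + 149*R)
g = -16722/16757 (g = 16722*(-1/16757) = -16722/16757 ≈ -0.99791)
q = -337536286/16757 (q = -20144 - 1*(-16722/16757) = -20144 + 16722/16757 = -337536286/16757 ≈ -20143.)
q + z(-115) = -337536286/16757 + ((-115)² - 6*I*√115 + 149*(-115)) = -337536286/16757 + (13225 - 6*I*√115 - 17135) = -337536286/16757 + (-3910 - 6*I*√115) = -403056156/16757 - 6*I*√115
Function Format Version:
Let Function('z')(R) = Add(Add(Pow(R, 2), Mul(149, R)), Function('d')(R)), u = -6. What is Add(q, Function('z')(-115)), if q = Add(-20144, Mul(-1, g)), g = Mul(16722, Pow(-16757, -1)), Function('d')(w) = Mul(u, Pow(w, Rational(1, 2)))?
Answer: Add(Rational(-403056156, 16757), Mul(-6, I, Pow(115, Rational(1, 2)))) ≈ Add(-24053., Mul(-64.343, I))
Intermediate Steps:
Function('d')(w) = Mul(-6, Pow(w, Rational(1, 2)))
Function('z')(R) = Add(Pow(R, 2), Mul(-6, Pow(R, Rational(1, 2))), Mul(149, R)) (Function('z')(R) = Add(Add(Pow(R, 2), Mul(149, R)), Mul(-6, Pow(R, Rational(1, 2)))) = Add(Pow(R, 2), Mul(-6, Pow(R, Rational(1, 2))), Mul(149, R)))
g = Rational(-16722, 16757) (g = Mul(16722, Rational(-1, 16757)) = Rational(-16722, 16757) ≈ -0.99791)
q = Rational(-337536286, 16757) (q = Add(-20144, Mul(-1, Rational(-16722, 16757))) = Add(-20144, Rational(16722, 16757)) = Rational(-337536286, 16757) ≈ -20143.)
Add(q, Function('z')(-115)) = Add(Rational(-337536286, 16757), Add(Pow(-115, 2), Mul(-6, Pow(-115, Rational(1, 2))), Mul(149, -115))) = Add(Rational(-337536286, 16757), Add(13225, Mul(-6, Mul(I, Pow(115, Rational(1, 2)))), -17135)) = Add(Rational(-337536286, 16757), Add(13225, Mul(-6, I, Pow(115, Rational(1, 2))), -17135)) = Add(Rational(-337536286, 16757), Add(-3910, Mul(-6, I, Pow(115, Rational(1, 2))))) = Add(Rational(-403056156, 16757), Mul(-6, I, Pow(115, Rational(1, 2))))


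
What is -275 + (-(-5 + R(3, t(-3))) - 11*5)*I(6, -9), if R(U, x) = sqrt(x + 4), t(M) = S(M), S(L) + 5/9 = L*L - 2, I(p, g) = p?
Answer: -575 - 2*sqrt(94) ≈ -594.39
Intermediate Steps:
S(L) = -23/9 + L**2 (S(L) = -5/9 + (L*L - 2) = -5/9 + (L**2 - 2) = -5/9 + (-2 + L**2) = -23/9 + L**2)
t(M) = -23/9 + M**2
R(U, x) = sqrt(4 + x)
-275 + (-(-5 + R(3, t(-3))) - 11*5)*I(6, -9) = -275 + (-(-5 + sqrt(4 + (-23/9 + (-3)**2))) - 11*5)*6 = -275 + (-(-5 + sqrt(4 + (-23/9 + 9))) - 55)*6 = -275 + (-(-5 + sqrt(4 + 58/9)) - 55)*6 = -275 + (-(-5 + sqrt(94/9)) - 55)*6 = -275 + (-(-5 + sqrt(94)/3) - 55)*6 = -275 + ((5 - sqrt(94)/3) - 55)*6 = -275 + (-50 - sqrt(94)/3)*6 = -275 + (-300 - 2*sqrt(94)) = -575 - 2*sqrt(94)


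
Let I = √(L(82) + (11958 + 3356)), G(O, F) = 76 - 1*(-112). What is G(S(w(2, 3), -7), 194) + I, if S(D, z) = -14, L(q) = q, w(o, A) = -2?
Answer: 188 + 2*√3849 ≈ 312.08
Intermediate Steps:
G(O, F) = 188 (G(O, F) = 76 + 112 = 188)
I = 2*√3849 (I = √(82 + (11958 + 3356)) = √(82 + 15314) = √15396 = 2*√3849 ≈ 124.08)
G(S(w(2, 3), -7), 194) + I = 188 + 2*√3849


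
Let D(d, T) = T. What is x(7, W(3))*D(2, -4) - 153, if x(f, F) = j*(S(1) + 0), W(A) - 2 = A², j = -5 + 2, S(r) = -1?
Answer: -165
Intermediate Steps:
j = -3
W(A) = 2 + A²
x(f, F) = 3 (x(f, F) = -3*(-1 + 0) = -3*(-1) = 3)
x(7, W(3))*D(2, -4) - 153 = 3*(-4) - 153 = -12 - 153 = -165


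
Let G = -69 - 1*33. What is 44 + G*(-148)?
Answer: 15140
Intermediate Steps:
G = -102 (G = -69 - 33 = -102)
44 + G*(-148) = 44 - 102*(-148) = 44 + 15096 = 15140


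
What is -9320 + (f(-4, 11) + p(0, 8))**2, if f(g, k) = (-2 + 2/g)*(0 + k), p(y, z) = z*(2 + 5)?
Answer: -34031/4 ≈ -8507.8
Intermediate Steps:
p(y, z) = 7*z (p(y, z) = z*7 = 7*z)
f(g, k) = k*(-2 + 2/g) (f(g, k) = (-2 + 2/g)*k = k*(-2 + 2/g))
-9320 + (f(-4, 11) + p(0, 8))**2 = -9320 + (2*11*(1 - 1*(-4))/(-4) + 7*8)**2 = -9320 + (2*11*(-1/4)*(1 + 4) + 56)**2 = -9320 + (2*11*(-1/4)*5 + 56)**2 = -9320 + (-55/2 + 56)**2 = -9320 + (57/2)**2 = -9320 + 3249/4 = -34031/4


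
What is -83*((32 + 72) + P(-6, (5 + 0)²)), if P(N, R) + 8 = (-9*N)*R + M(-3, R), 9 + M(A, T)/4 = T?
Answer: -125330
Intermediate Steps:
M(A, T) = -36 + 4*T
P(N, R) = -44 + 4*R - 9*N*R (P(N, R) = -8 + ((-9*N)*R + (-36 + 4*R)) = -8 + (-9*N*R + (-36 + 4*R)) = -8 + (-36 + 4*R - 9*N*R) = -44 + 4*R - 9*N*R)
-83*((32 + 72) + P(-6, (5 + 0)²)) = -83*((32 + 72) + (-44 + 4*(5 + 0)² - 9*(-6)*(5 + 0)²)) = -83*(104 + (-44 + 4*5² - 9*(-6)*5²)) = -83*(104 + (-44 + 4*25 - 9*(-6)*25)) = -83*(104 + (-44 + 100 + 1350)) = -83*(104 + 1406) = -83*1510 = -125330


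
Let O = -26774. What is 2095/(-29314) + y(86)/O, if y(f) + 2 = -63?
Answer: -13546530/196213259 ≈ -0.069040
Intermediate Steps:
y(f) = -65 (y(f) = -2 - 63 = -65)
2095/(-29314) + y(86)/O = 2095/(-29314) - 65/(-26774) = 2095*(-1/29314) - 65*(-1/26774) = -2095/29314 + 65/26774 = -13546530/196213259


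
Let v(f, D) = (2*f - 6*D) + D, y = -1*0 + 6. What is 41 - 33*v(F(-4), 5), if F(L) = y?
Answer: 470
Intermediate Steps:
y = 6 (y = 0 + 6 = 6)
F(L) = 6
v(f, D) = -5*D + 2*f (v(f, D) = (-6*D + 2*f) + D = -5*D + 2*f)
41 - 33*v(F(-4), 5) = 41 - 33*(-5*5 + 2*6) = 41 - 33*(-25 + 12) = 41 - 33*(-13) = 41 + 429 = 470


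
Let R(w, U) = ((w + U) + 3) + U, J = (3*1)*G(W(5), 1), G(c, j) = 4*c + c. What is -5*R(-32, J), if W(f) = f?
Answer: -605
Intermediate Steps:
G(c, j) = 5*c
J = 75 (J = (3*1)*(5*5) = 3*25 = 75)
R(w, U) = 3 + w + 2*U (R(w, U) = ((U + w) + 3) + U = (3 + U + w) + U = 3 + w + 2*U)
-5*R(-32, J) = -5*(3 - 32 + 2*75) = -5*(3 - 32 + 150) = -5*121 = -605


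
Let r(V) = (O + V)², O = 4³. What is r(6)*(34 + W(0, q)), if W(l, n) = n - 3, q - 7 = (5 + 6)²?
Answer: 779100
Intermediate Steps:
O = 64
q = 128 (q = 7 + (5 + 6)² = 7 + 11² = 7 + 121 = 128)
r(V) = (64 + V)²
W(l, n) = -3 + n
r(6)*(34 + W(0, q)) = (64 + 6)²*(34 + (-3 + 128)) = 70²*(34 + 125) = 4900*159 = 779100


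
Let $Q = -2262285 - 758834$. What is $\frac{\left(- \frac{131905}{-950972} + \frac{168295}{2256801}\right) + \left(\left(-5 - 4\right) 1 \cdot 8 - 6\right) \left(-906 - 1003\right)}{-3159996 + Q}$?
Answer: $- \frac{319567164105460589}{13265628146669997780} \approx -0.02409$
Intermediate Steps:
$Q = -3021119$
$\frac{\left(- \frac{131905}{-950972} + \frac{168295}{2256801}\right) + \left(\left(-5 - 4\right) 1 \cdot 8 - 6\right) \left(-906 - 1003\right)}{-3159996 + Q} = \frac{\left(- \frac{131905}{-950972} + \frac{168295}{2256801}\right) + \left(\left(-5 - 4\right) 1 \cdot 8 - 6\right) \left(-906 - 1003\right)}{-3159996 - 3021119} = \frac{\left(\left(-131905\right) \left(- \frac{1}{950972}\right) + 168295 \cdot \frac{1}{2256801}\right) + \left(\left(-9\right) 1 \cdot 8 - 6\right) \left(-1909\right)}{-6181115} = \left(\left(\frac{131905}{950972} + \frac{168295}{2256801}\right) + \left(\left(-9\right) 8 - 6\right) \left(-1909\right)\right) \left(- \frac{1}{6181115}\right) = \left(\frac{457727168645}{2146154560572} + \left(-72 - 6\right) \left(-1909\right)\right) \left(- \frac{1}{6181115}\right) = \left(\frac{457727168645}{2146154560572} - -148902\right) \left(- \frac{1}{6181115}\right) = \left(\frac{457727168645}{2146154560572} + 148902\right) \left(- \frac{1}{6181115}\right) = \frac{319567164105460589}{2146154560572} \left(- \frac{1}{6181115}\right) = - \frac{319567164105460589}{13265628146669997780}$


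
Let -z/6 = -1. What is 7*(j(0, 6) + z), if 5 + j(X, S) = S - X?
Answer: 49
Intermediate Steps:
j(X, S) = -5 + S - X (j(X, S) = -5 + (S - X) = -5 + S - X)
z = 6 (z = -6*(-1) = 6)
7*(j(0, 6) + z) = 7*((-5 + 6 - 1*0) + 6) = 7*((-5 + 6 + 0) + 6) = 7*(1 + 6) = 7*7 = 49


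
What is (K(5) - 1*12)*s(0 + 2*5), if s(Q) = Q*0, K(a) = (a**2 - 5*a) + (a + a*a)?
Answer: 0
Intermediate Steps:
K(a) = -4*a + 2*a**2 (K(a) = (a**2 - 5*a) + (a + a**2) = -4*a + 2*a**2)
s(Q) = 0
(K(5) - 1*12)*s(0 + 2*5) = (2*5*(-2 + 5) - 1*12)*0 = (2*5*3 - 12)*0 = (30 - 12)*0 = 18*0 = 0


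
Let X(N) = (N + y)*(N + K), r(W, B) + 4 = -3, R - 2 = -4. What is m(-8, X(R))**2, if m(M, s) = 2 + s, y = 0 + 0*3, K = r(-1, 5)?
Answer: 400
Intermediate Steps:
R = -2 (R = 2 - 4 = -2)
r(W, B) = -7 (r(W, B) = -4 - 3 = -7)
K = -7
y = 0 (y = 0 + 0 = 0)
X(N) = N*(-7 + N) (X(N) = (N + 0)*(N - 7) = N*(-7 + N))
m(-8, X(R))**2 = (2 - 2*(-7 - 2))**2 = (2 - 2*(-9))**2 = (2 + 18)**2 = 20**2 = 400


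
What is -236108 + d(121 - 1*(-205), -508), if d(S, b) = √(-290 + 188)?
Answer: -236108 + I*√102 ≈ -2.3611e+5 + 10.1*I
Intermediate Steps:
d(S, b) = I*√102 (d(S, b) = √(-102) = I*√102)
-236108 + d(121 - 1*(-205), -508) = -236108 + I*√102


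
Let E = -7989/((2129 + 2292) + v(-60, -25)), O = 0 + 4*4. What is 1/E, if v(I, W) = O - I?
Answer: -1499/2663 ≈ -0.56290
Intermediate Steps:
O = 16 (O = 0 + 16 = 16)
v(I, W) = 16 - I
E = -2663/1499 (E = -7989/((2129 + 2292) + (16 - 1*(-60))) = -7989/(4421 + (16 + 60)) = -7989/(4421 + 76) = -7989/4497 = -7989*1/4497 = -2663/1499 ≈ -1.7765)
1/E = 1/(-2663/1499) = -1499/2663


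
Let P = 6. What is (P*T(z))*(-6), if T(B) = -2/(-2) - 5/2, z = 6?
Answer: 54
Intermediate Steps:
T(B) = -3/2 (T(B) = -2*(-1/2) - 5*1/2 = 1 - 5/2 = -3/2)
(P*T(z))*(-6) = (6*(-3/2))*(-6) = -9*(-6) = 54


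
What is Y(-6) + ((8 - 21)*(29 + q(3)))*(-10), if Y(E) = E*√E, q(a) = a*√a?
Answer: 3770 + 390*√3 - 6*I*√6 ≈ 4445.5 - 14.697*I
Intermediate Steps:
q(a) = a^(3/2)
Y(E) = E^(3/2)
Y(-6) + ((8 - 21)*(29 + q(3)))*(-10) = (-6)^(3/2) + ((8 - 21)*(29 + 3^(3/2)))*(-10) = -6*I*√6 - 13*(29 + 3*√3)*(-10) = -6*I*√6 + (-377 - 39*√3)*(-10) = -6*I*√6 + (3770 + 390*√3) = 3770 + 390*√3 - 6*I*√6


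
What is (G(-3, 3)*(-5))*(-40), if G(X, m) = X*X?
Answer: 1800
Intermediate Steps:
G(X, m) = X²
(G(-3, 3)*(-5))*(-40) = ((-3)²*(-5))*(-40) = (9*(-5))*(-40) = -45*(-40) = 1800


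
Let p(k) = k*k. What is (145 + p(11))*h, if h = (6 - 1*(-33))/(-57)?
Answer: -182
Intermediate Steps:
p(k) = k²
h = -13/19 (h = (6 + 33)*(-1/57) = 39*(-1/57) = -13/19 ≈ -0.68421)
(145 + p(11))*h = (145 + 11²)*(-13/19) = (145 + 121)*(-13/19) = 266*(-13/19) = -182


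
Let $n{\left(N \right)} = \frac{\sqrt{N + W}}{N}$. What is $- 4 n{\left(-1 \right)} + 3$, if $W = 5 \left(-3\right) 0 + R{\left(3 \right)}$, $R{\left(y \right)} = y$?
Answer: $3 + 4 \sqrt{2} \approx 8.6569$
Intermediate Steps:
$W = 3$ ($W = 5 \left(-3\right) 0 + 3 = \left(-15\right) 0 + 3 = 0 + 3 = 3$)
$n{\left(N \right)} = \frac{\sqrt{3 + N}}{N}$ ($n{\left(N \right)} = \frac{\sqrt{N + 3}}{N} = \frac{\sqrt{3 + N}}{N}$)
$- 4 n{\left(-1 \right)} + 3 = - 4 \frac{\sqrt{3 - 1}}{-1} + 3 = - 4 \left(- \sqrt{2}\right) + 3 = 4 \sqrt{2} + 3 = 3 + 4 \sqrt{2}$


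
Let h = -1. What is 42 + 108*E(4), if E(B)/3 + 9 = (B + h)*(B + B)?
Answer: 4902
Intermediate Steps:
E(B) = -27 + 6*B*(-1 + B) (E(B) = -27 + 3*((B - 1)*(B + B)) = -27 + 3*((-1 + B)*(2*B)) = -27 + 3*(2*B*(-1 + B)) = -27 + 6*B*(-1 + B))
42 + 108*E(4) = 42 + 108*(-27 - 6*4 + 6*4²) = 42 + 108*(-27 - 24 + 6*16) = 42 + 108*(-27 - 24 + 96) = 42 + 108*45 = 42 + 4860 = 4902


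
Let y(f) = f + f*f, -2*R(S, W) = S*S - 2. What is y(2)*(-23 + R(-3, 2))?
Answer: -159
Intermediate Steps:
R(S, W) = 1 - S²/2 (R(S, W) = -(S*S - 2)/2 = -(S² - 2)/2 = -(-2 + S²)/2 = 1 - S²/2)
y(f) = f + f²
y(2)*(-23 + R(-3, 2)) = (2*(1 + 2))*(-23 + (1 - ½*(-3)²)) = (2*3)*(-23 + (1 - ½*9)) = 6*(-23 + (1 - 9/2)) = 6*(-23 - 7/2) = 6*(-53/2) = -159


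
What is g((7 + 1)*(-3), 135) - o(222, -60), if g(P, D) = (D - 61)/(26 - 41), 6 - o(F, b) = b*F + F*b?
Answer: -399764/15 ≈ -26651.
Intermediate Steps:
o(F, b) = 6 - 2*F*b (o(F, b) = 6 - (b*F + F*b) = 6 - (F*b + F*b) = 6 - 2*F*b)
g(P, D) = 61/15 - D/15 (g(P, D) = (-61 + D)/(-15) = (-61 + D)*(-1/15) = 61/15 - D/15)
g((7 + 1)*(-3), 135) - o(222, -60) = (61/15 - 1/15*135) - (6 - 2*222*(-60)) = (61/15 - 9) - (6 + 26640) = -74/15 - 1*26646 = -74/15 - 26646 = -399764/15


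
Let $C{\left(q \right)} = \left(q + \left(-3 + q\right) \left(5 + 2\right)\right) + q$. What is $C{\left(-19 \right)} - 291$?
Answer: $-483$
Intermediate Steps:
$C{\left(q \right)} = -21 + 9 q$ ($C{\left(q \right)} = \left(q + \left(-3 + q\right) 7\right) + q = \left(q + \left(-21 + 7 q\right)\right) + q = \left(-21 + 8 q\right) + q = -21 + 9 q$)
$C{\left(-19 \right)} - 291 = \left(-21 + 9 \left(-19\right)\right) - 291 = \left(-21 - 171\right) - 291 = -192 - 291 = -483$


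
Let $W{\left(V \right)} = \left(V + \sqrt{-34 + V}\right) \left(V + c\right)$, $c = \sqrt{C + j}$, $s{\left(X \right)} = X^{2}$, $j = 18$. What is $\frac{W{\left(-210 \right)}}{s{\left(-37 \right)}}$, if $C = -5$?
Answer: $\frac{44100}{1369} - \frac{210 \sqrt{13}}{1369} - \frac{420 i \sqrt{61}}{1369} + \frac{2 i \sqrt{793}}{1369} \approx 31.66 - 2.355 i$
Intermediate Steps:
$c = \sqrt{13}$ ($c = \sqrt{-5 + 18} = \sqrt{13} \approx 3.6056$)
$W{\left(V \right)} = \left(V + \sqrt{13}\right) \left(V + \sqrt{-34 + V}\right)$ ($W{\left(V \right)} = \left(V + \sqrt{-34 + V}\right) \left(V + \sqrt{13}\right) = \left(V + \sqrt{13}\right) \left(V + \sqrt{-34 + V}\right)$)
$\frac{W{\left(-210 \right)}}{s{\left(-37 \right)}} = \frac{\left(-210\right)^{2} + \sqrt{-442 + 13 \left(-210\right)} - 210 \sqrt{13} - 210 \sqrt{-34 - 210}}{\left(-37\right)^{2}} = \frac{44100 + \sqrt{-442 - 2730} - 210 \sqrt{13} - 210 \sqrt{-244}}{1369} = \left(44100 + \sqrt{-3172} - 210 \sqrt{13} - 210 \cdot 2 i \sqrt{61}\right) \frac{1}{1369} = \left(44100 + 2 i \sqrt{793} - 210 \sqrt{13} - 420 i \sqrt{61}\right) \frac{1}{1369} = \left(44100 - 210 \sqrt{13} - 420 i \sqrt{61} + 2 i \sqrt{793}\right) \frac{1}{1369} = \frac{44100}{1369} - \frac{210 \sqrt{13}}{1369} - \frac{420 i \sqrt{61}}{1369} + \frac{2 i \sqrt{793}}{1369}$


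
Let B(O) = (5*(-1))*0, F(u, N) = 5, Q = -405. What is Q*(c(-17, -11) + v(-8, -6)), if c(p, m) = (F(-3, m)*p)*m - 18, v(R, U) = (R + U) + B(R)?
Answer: -365715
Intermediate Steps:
B(O) = 0 (B(O) = -5*0 = 0)
v(R, U) = R + U (v(R, U) = (R + U) + 0 = R + U)
c(p, m) = -18 + 5*m*p (c(p, m) = (5*p)*m - 18 = 5*m*p - 18 = -18 + 5*m*p)
Q*(c(-17, -11) + v(-8, -6)) = -405*((-18 + 5*(-11)*(-17)) + (-8 - 6)) = -405*((-18 + 935) - 14) = -405*(917 - 14) = -405*903 = -365715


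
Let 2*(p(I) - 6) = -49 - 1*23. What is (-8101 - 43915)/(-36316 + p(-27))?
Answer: 26008/18173 ≈ 1.4311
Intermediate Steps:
p(I) = -30 (p(I) = 6 + (-49 - 1*23)/2 = 6 + (-49 - 23)/2 = 6 + (½)*(-72) = 6 - 36 = -30)
(-8101 - 43915)/(-36316 + p(-27)) = (-8101 - 43915)/(-36316 - 30) = -52016/(-36346) = -52016*(-1/36346) = 26008/18173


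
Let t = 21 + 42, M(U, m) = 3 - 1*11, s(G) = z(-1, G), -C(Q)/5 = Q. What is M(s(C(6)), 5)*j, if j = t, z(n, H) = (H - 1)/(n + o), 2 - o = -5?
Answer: -504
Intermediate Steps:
o = 7 (o = 2 - 1*(-5) = 2 + 5 = 7)
z(n, H) = (-1 + H)/(7 + n) (z(n, H) = (H - 1)/(n + 7) = (-1 + H)/(7 + n))
C(Q) = -5*Q
s(G) = -⅙ + G/6 (s(G) = (-1 + G)/(7 - 1) = (-1 + G)/6 = -⅙ + G/6)
M(U, m) = -8 (M(U, m) = 3 - 11 = -8)
t = 63
j = 63
M(s(C(6)), 5)*j = -8*63 = -504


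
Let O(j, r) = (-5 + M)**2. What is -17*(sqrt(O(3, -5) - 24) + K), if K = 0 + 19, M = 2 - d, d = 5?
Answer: -323 - 34*sqrt(10) ≈ -430.52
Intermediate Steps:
M = -3 (M = 2 - 1*5 = 2 - 5 = -3)
K = 19
O(j, r) = 64 (O(j, r) = (-5 - 3)**2 = (-8)**2 = 64)
-17*(sqrt(O(3, -5) - 24) + K) = -17*(sqrt(64 - 24) + 19) = -17*(sqrt(40) + 19) = -17*(2*sqrt(10) + 19) = -17*(19 + 2*sqrt(10)) = -323 - 34*sqrt(10)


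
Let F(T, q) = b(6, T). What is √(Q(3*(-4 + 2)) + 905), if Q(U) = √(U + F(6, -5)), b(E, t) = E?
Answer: √905 ≈ 30.083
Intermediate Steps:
F(T, q) = 6
Q(U) = √(6 + U) (Q(U) = √(U + 6) = √(6 + U))
√(Q(3*(-4 + 2)) + 905) = √(√(6 + 3*(-4 + 2)) + 905) = √(√(6 + 3*(-2)) + 905) = √(√(6 - 6) + 905) = √(√0 + 905) = √(0 + 905) = √905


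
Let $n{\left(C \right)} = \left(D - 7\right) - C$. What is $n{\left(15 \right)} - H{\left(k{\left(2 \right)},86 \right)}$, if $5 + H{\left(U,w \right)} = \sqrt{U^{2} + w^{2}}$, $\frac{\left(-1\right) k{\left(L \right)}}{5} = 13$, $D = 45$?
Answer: $28 - \sqrt{11621} \approx -79.801$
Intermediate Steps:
$k{\left(L \right)} = -65$ ($k{\left(L \right)} = \left(-5\right) 13 = -65$)
$H{\left(U,w \right)} = -5 + \sqrt{U^{2} + w^{2}}$
$n{\left(C \right)} = 38 - C$ ($n{\left(C \right)} = \left(45 - 7\right) - C = 38 - C$)
$n{\left(15 \right)} - H{\left(k{\left(2 \right)},86 \right)} = \left(38 - 15\right) - \left(-5 + \sqrt{\left(-65\right)^{2} + 86^{2}}\right) = \left(38 - 15\right) - \left(-5 + \sqrt{4225 + 7396}\right) = 23 - \left(-5 + \sqrt{11621}\right) = 23 + \left(5 - \sqrt{11621}\right) = 28 - \sqrt{11621}$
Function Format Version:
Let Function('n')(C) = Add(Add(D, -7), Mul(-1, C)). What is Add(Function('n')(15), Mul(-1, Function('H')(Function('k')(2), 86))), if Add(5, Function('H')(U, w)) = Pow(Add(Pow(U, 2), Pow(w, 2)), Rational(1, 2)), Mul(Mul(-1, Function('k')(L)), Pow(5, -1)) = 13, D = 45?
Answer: Add(28, Mul(-1, Pow(11621, Rational(1, 2)))) ≈ -79.801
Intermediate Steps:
Function('k')(L) = -65 (Function('k')(L) = Mul(-5, 13) = -65)
Function('H')(U, w) = Add(-5, Pow(Add(Pow(U, 2), Pow(w, 2)), Rational(1, 2)))
Function('n')(C) = Add(38, Mul(-1, C)) (Function('n')(C) = Add(Add(45, -7), Mul(-1, C)) = Add(38, Mul(-1, C)))
Add(Function('n')(15), Mul(-1, Function('H')(Function('k')(2), 86))) = Add(Add(38, Mul(-1, 15)), Mul(-1, Add(-5, Pow(Add(Pow(-65, 2), Pow(86, 2)), Rational(1, 2))))) = Add(Add(38, -15), Mul(-1, Add(-5, Pow(Add(4225, 7396), Rational(1, 2))))) = Add(23, Mul(-1, Add(-5, Pow(11621, Rational(1, 2))))) = Add(23, Add(5, Mul(-1, Pow(11621, Rational(1, 2))))) = Add(28, Mul(-1, Pow(11621, Rational(1, 2))))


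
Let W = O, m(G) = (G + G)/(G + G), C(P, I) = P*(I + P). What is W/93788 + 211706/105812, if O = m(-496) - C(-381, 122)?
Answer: 588385362/620243491 ≈ 0.94864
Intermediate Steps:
m(G) = 1 (m(G) = (2*G)/((2*G)) = (2*G)*(1/(2*G)) = 1)
O = -98678 (O = 1 - (-381)*(122 - 381) = 1 - (-381)*(-259) = 1 - 1*98679 = 1 - 98679 = -98678)
W = -98678
W/93788 + 211706/105812 = -98678/93788 + 211706/105812 = -98678*1/93788 + 211706*(1/105812) = -49339/46894 + 105853/52906 = 588385362/620243491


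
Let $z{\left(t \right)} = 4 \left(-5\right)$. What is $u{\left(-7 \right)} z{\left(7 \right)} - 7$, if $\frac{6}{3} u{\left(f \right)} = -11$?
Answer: $103$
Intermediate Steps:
$z{\left(t \right)} = -20$
$u{\left(f \right)} = - \frac{11}{2}$ ($u{\left(f \right)} = \frac{1}{2} \left(-11\right) = - \frac{11}{2}$)
$u{\left(-7 \right)} z{\left(7 \right)} - 7 = \left(- \frac{11}{2}\right) \left(-20\right) - 7 = 110 - 7 = 103$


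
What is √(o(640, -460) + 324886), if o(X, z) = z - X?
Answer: √323786 ≈ 569.02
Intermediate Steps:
√(o(640, -460) + 324886) = √((-460 - 1*640) + 324886) = √((-460 - 640) + 324886) = √(-1100 + 324886) = √323786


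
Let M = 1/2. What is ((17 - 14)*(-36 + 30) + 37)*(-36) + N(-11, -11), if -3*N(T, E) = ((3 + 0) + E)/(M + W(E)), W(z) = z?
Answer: -43108/63 ≈ -684.25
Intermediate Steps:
M = ½ (M = 1*(½) = ½ ≈ 0.50000)
N(T, E) = -(3 + E)/(3*(½ + E)) (N(T, E) = -((3 + 0) + E)/(3*(½ + E)) = -(3 + E)/(3*(½ + E)))
((17 - 14)*(-36 + 30) + 37)*(-36) + N(-11, -11) = ((17 - 14)*(-36 + 30) + 37)*(-36) + 2*(-3 - 1*(-11))/(3*(1 + 2*(-11))) = (3*(-6) + 37)*(-36) + 2*(-3 + 11)/(3*(1 - 22)) = (-18 + 37)*(-36) + (⅔)*8/(-21) = 19*(-36) + (⅔)*(-1/21)*8 = -684 - 16/63 = -43108/63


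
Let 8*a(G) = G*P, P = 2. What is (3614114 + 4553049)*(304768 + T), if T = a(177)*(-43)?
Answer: 9894199455143/4 ≈ 2.4735e+12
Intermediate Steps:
a(G) = G/4 (a(G) = (G*2)/8 = (2*G)/8 = G/4)
T = -7611/4 (T = ((¼)*177)*(-43) = (177/4)*(-43) = -7611/4 ≈ -1902.8)
(3614114 + 4553049)*(304768 + T) = (3614114 + 4553049)*(304768 - 7611/4) = 8167163*(1211461/4) = 9894199455143/4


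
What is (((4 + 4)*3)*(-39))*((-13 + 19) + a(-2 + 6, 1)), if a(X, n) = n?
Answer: -6552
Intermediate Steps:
(((4 + 4)*3)*(-39))*((-13 + 19) + a(-2 + 6, 1)) = (((4 + 4)*3)*(-39))*((-13 + 19) + 1) = ((8*3)*(-39))*(6 + 1) = (24*(-39))*7 = -936*7 = -6552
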